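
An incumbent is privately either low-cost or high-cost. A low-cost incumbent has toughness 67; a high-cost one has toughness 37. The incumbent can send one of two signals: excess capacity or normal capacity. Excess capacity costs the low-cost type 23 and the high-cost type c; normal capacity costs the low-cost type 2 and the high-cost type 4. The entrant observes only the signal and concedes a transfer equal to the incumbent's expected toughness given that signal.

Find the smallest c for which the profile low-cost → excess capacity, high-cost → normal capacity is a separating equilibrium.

34

Under separation: excess capacity → low-cost (pays 67); normal capacity → high-cost (pays 37).
Low-cost: 67 − 23 = 44 ≥ 37 − 2 = 35. Holds regardless of c. ✓
High-cost: 37 − 4 ≥ 67 − c, so c ≥ 67 − 33 = 34.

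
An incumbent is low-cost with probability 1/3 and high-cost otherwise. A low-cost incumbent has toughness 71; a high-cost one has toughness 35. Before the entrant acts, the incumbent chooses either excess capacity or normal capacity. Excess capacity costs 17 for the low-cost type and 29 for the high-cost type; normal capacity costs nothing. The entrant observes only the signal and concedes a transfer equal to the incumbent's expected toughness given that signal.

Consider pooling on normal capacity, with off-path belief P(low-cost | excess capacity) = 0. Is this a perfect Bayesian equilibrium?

Yes

At the pooled signal (normal capacity) the entrant holds the prior 1/3 and pays 1/3·71 + 2/3·35 = 47. Off-path (excess capacity) belief 0 gives 0·71 + 1·35 = 35.
Low-cost: normal capacity gives 47 − 0 = 47; excess capacity gives 35 − 17 = 18. Stays. ✓
High-cost: normal capacity gives 47 − 0 = 47; excess capacity gives 35 − 29 = 6. Stays. ✓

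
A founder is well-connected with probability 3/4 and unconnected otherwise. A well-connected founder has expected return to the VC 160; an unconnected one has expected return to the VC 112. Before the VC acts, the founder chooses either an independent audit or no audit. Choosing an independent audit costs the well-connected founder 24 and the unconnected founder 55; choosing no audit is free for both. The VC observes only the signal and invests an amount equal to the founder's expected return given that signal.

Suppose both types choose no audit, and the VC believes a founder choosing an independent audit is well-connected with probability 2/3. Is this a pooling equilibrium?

Yes

At the pooled signal (no audit) the VC holds the prior 3/4 and pays 3/4·160 + 1/4·112 = 148. Off-path (audit) belief 2/3 gives 2/3·160 + 1/3·112 = 144.
Well-connected: no audit gives 148 − 0 = 148; audit gives 144 − 24 = 120. Stays. ✓
Unconnected: no audit gives 148 − 0 = 148; audit gives 144 − 55 = 89. Stays. ✓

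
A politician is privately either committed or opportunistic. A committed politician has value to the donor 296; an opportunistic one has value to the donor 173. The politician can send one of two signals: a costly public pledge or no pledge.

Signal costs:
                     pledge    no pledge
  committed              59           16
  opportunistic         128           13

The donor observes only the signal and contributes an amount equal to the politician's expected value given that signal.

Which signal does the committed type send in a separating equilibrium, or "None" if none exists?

None

Try committed → pledge, opportunistic → no pledge:
  Under separation the donor infers type exactly: pledge → committed (pays 296), no pledge → opportunistic (pays 173).
  Committed: pledge gives 296 − 59 = 237; no pledge gives 173 − 16 = 157. No deviation. ✓
  Opportunistic: no pledge gives 173 − 13 = 160; pledge gives 296 − 128 = 168. Would deviate. ✗
Try committed → no pledge, opportunistic → pledge:
  Under separation the donor infers type exactly: no pledge → committed (pays 296), pledge → opportunistic (pays 173).
  Committed: no pledge gives 296 − 16 = 280; pledge gives 173 − 59 = 114. No deviation. ✓
  Opportunistic: pledge gives 173 − 128 = 45; no pledge gives 296 − 13 = 283. Would deviate. ✗
Neither assignment is incentive-compatible.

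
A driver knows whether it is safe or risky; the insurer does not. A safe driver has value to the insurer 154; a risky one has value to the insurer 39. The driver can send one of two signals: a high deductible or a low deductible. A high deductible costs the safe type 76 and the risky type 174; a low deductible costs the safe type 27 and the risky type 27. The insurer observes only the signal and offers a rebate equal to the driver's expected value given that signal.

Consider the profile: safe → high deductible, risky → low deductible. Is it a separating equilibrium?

If types separate, high deductible earns payment 154 and low deductible earns 39.
Safe: high deductible gives 154 − 76 = 78; low deductible gives 39 − 27 = 12. No deviation. ✓
Risky: low deductible gives 39 − 27 = 12; high deductible gives 154 − 174 = -20. No deviation. ✓
Neither type gains from mimicking the other.

Yes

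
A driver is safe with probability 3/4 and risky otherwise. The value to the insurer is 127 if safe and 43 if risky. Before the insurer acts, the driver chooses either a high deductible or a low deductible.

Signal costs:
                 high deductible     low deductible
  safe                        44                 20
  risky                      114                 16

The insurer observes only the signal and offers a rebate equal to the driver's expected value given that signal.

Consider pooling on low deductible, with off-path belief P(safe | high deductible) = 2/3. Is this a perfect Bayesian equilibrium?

On the equilibrium path (low deductible) the insurer holds the prior 3/4 and pays 3/4·127 + 1/4·43 = 106. Off-path (high deductible) belief 2/3 gives 2/3·127 + 1/3·43 = 99.
Safe: low deductible gives 106 − 20 = 86; high deductible gives 99 − 44 = 55. Stays. ✓
Risky: low deductible gives 106 − 16 = 90; high deductible gives 99 − 114 = -15. Stays. ✓
Beliefs are Bayes-consistent on-path and both types best-respond.

Yes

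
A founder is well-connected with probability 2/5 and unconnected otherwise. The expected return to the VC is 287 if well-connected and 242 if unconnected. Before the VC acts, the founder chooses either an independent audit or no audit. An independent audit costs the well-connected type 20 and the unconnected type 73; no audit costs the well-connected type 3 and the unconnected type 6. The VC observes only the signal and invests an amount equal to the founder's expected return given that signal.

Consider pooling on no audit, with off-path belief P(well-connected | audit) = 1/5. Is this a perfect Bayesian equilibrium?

At the pooled signal (no audit) the VC holds the prior 2/5 and pays 2/5·287 + 3/5·242 = 260. Off-path (audit) belief 1/5 gives 1/5·287 + 4/5·242 = 251.
Well-connected: no audit gives 260 − 3 = 257; audit gives 251 − 20 = 231. Stays. ✓
Unconnected: no audit gives 260 − 6 = 254; audit gives 251 − 73 = 178. Stays. ✓

Yes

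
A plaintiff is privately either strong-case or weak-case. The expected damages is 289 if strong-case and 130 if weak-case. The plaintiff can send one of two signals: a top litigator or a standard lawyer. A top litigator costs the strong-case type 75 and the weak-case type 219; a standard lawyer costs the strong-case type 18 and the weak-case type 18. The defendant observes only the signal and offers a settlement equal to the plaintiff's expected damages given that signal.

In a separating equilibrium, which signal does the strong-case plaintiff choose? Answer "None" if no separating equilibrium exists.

top litigator

Try strong-case → top litigator, weak-case → standard lawyer:
  Under separation the defendant infers type exactly: top litigator → strong-case (pays 289), standard lawyer → weak-case (pays 130).
  Strong-case: top litigator gives 289 − 75 = 214; standard lawyer gives 130 − 18 = 112. No deviation. ✓
  Weak-case: standard lawyer gives 130 − 18 = 112; top litigator gives 289 − 219 = 70. No deviation. ✓
Both hold — the strong-case type sends top litigator.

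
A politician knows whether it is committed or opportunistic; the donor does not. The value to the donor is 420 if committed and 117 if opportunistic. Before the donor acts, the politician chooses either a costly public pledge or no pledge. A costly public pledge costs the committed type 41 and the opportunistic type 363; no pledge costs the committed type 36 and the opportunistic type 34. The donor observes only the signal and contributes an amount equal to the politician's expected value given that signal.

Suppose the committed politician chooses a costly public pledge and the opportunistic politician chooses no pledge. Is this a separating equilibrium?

Yes

If types separate, pledge earns payment 420 and no pledge earns 117.
Committed: pledge gives 420 − 41 = 379; no pledge gives 117 − 36 = 81. No deviation. ✓
Opportunistic: no pledge gives 117 − 34 = 83; pledge gives 420 − 363 = 57. No deviation. ✓
Both incentive constraints hold.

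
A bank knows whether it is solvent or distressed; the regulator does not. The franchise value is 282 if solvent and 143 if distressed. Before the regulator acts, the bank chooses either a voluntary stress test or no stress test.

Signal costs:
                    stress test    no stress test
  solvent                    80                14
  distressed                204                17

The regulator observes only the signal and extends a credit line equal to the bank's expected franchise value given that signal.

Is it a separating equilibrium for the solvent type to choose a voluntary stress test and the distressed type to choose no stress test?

If types separate, stress test earns payment 282 and no stress test earns 143.
Solvent: stress test gives 282 − 80 = 202; no stress test gives 143 − 14 = 129. No deviation. ✓
Distressed: no stress test gives 143 − 17 = 126; stress test gives 282 − 204 = 78. No deviation. ✓
Neither type gains from mimicking the other.

Yes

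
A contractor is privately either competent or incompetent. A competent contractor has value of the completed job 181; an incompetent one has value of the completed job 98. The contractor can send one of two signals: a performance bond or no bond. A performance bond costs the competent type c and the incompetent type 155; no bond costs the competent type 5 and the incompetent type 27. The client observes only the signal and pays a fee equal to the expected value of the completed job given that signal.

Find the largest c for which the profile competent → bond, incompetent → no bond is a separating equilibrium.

88

Under separation: bond → competent (pays 181); no bond → incompetent (pays 98).
Incompetent: 98 − 27 = 71 ≥ 181 − 155 = 26. Holds regardless of c. ✓
Competent: 181 − c ≥ 98 − 5, so c ≤ 181 − 93 = 88.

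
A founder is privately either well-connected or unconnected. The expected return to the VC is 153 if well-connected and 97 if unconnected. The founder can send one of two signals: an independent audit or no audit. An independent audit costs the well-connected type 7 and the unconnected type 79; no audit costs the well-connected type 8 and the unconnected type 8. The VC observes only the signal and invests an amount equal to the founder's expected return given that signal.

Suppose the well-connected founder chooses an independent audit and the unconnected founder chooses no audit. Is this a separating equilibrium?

Yes

If types separate, audit earns payment 153 and no audit earns 97.
Well-connected: audit gives 153 − 7 = 146; no audit gives 97 − 8 = 89. No deviation. ✓
Unconnected: no audit gives 97 − 8 = 89; audit gives 153 − 79 = 74. No deviation. ✓
Both incentive constraints hold.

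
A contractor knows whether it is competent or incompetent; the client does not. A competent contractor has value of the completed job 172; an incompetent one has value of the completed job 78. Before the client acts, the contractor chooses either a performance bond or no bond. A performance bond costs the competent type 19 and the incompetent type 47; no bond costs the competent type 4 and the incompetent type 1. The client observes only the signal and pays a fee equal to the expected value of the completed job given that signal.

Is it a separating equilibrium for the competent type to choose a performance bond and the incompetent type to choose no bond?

No

Under separation the client infers type exactly: bond → competent (pays 172), no bond → incompetent (pays 78).
Competent: bond gives 172 − 19 = 153; no bond gives 78 − 4 = 74. No deviation. ✓
Incompetent: no bond gives 78 − 1 = 77; bond gives 172 − 47 = 125. Would deviate. ✗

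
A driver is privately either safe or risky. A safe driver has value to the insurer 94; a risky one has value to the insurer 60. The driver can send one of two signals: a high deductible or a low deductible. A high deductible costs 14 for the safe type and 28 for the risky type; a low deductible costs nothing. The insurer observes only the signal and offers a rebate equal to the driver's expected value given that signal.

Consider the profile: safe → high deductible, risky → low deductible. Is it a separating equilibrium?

No

If types separate, high deductible earns payment 94 and low deductible earns 60.
Safe: high deductible gives 94 − 14 = 80; low deductible gives 60 − 0 = 60. No deviation. ✓
Risky: low deductible gives 60 − 0 = 60; high deductible gives 94 − 28 = 66. Would deviate. ✗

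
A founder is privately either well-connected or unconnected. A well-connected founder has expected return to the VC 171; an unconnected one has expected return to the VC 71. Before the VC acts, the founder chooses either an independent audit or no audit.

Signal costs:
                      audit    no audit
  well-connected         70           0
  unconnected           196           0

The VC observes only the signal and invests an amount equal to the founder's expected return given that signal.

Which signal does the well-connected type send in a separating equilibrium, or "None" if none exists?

Try well-connected → audit, unconnected → no audit:
  If types separate, audit earns payment 171 and no audit earns 71.
  Well-connected: audit gives 171 − 70 = 101; no audit gives 71 − 0 = 71. No deviation. ✓
  Unconnected: no audit gives 71 − 0 = 71; audit gives 171 − 196 = -25. No deviation. ✓
Both hold — the well-connected type sends audit.

audit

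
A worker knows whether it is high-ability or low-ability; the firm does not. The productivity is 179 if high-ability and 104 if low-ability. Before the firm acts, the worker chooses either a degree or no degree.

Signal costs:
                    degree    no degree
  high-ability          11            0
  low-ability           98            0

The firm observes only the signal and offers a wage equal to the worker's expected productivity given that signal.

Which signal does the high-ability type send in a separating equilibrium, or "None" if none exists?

degree

Try high-ability → degree, low-ability → no degree:
  Under separation the firm infers type exactly: degree → high-ability (pays 179), no degree → low-ability (pays 104).
  High-ability: degree gives 179 − 11 = 168; no degree gives 104 − 0 = 104. No deviation. ✓
  Low-ability: no degree gives 104 − 0 = 104; degree gives 179 − 98 = 81. No deviation. ✓
Both hold — the high-ability type sends degree.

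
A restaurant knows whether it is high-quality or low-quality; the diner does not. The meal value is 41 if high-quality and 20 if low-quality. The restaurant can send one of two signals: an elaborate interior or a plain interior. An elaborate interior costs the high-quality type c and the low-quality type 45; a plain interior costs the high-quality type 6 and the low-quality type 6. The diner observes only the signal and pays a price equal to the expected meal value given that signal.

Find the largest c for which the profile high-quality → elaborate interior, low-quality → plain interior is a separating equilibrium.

Under separation: elaborate interior → high-quality (pays 41); plain interior → low-quality (pays 20).
Low-quality: 20 − 6 = 14 ≥ 41 − 45 = -4. Holds regardless of c. ✓
High-quality: 41 − c ≥ 20 − 6, so c ≤ 41 − 14 = 27.

27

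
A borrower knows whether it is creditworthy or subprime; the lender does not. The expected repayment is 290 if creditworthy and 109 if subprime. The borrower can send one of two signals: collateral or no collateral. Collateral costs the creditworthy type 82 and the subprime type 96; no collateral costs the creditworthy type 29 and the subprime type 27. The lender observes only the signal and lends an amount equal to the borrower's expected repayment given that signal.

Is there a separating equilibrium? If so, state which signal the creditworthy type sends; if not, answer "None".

Try creditworthy → collateral, subprime → no collateral:
  If types separate, collateral earns payment 290 and no collateral earns 109.
  Creditworthy: collateral gives 290 − 82 = 208; no collateral gives 109 − 29 = 80. No deviation. ✓
  Subprime: no collateral gives 109 − 27 = 82; collateral gives 290 − 96 = 194. Would deviate. ✗
Try creditworthy → no collateral, subprime → collateral:
  If types separate, no collateral earns payment 290 and collateral earns 109.
  Creditworthy: no collateral gives 290 − 29 = 261; collateral gives 109 − 82 = 27. No deviation. ✓
  Subprime: collateral gives 109 − 96 = 13; no collateral gives 290 − 27 = 263. Would deviate. ✗
Neither assignment is incentive-compatible.

None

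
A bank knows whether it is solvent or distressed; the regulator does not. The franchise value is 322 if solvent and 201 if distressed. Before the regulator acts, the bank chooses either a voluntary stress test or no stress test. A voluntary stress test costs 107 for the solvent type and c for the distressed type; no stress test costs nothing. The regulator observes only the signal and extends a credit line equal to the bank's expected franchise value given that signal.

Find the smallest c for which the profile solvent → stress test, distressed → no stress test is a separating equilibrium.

Under separation: stress test → solvent (pays 322); no stress test → distressed (pays 201).
Solvent: 322 − 107 = 215 ≥ 201 − 0 = 201. Holds regardless of c. ✓
Distressed: 201 − 0 ≥ 322 − c, so c ≥ 322 − 201 = 121.

121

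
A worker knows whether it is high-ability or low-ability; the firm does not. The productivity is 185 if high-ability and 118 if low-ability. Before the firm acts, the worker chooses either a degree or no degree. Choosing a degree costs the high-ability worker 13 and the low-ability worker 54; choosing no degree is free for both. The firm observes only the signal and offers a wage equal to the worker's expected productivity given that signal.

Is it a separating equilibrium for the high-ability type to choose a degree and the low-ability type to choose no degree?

No

If types separate, degree earns payment 185 and no degree earns 118.
High-ability: degree gives 185 − 13 = 172; no degree gives 118 − 0 = 118. No deviation. ✓
Low-ability: no degree gives 118 − 0 = 118; degree gives 185 − 54 = 131. Would deviate. ✗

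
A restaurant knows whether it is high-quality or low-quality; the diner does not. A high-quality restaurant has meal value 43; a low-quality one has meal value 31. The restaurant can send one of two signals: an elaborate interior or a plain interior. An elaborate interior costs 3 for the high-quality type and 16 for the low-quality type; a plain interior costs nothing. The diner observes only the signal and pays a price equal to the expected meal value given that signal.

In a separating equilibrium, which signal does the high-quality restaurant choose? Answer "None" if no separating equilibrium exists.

elaborate interior

Try high-quality → elaborate interior, low-quality → plain interior:
  If types separate, elaborate interior earns payment 43 and plain interior earns 31.
  High-quality: elaborate interior gives 43 − 3 = 40; plain interior gives 31 − 0 = 31. No deviation. ✓
  Low-quality: plain interior gives 31 − 0 = 31; elaborate interior gives 43 − 16 = 27. No deviation. ✓
Both hold — the high-quality type sends elaborate interior.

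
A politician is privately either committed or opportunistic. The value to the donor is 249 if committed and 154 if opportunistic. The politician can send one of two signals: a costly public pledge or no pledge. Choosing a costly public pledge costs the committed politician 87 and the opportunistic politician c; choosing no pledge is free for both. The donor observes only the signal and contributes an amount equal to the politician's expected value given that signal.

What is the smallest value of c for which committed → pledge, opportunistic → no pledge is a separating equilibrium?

95

Under separation: pledge → committed (pays 249); no pledge → opportunistic (pays 154).
Committed: 249 − 87 = 162 ≥ 154 − 0 = 154. Holds regardless of c. ✓
Opportunistic: 154 − 0 ≥ 249 − c, so c ≥ 249 − 154 = 95.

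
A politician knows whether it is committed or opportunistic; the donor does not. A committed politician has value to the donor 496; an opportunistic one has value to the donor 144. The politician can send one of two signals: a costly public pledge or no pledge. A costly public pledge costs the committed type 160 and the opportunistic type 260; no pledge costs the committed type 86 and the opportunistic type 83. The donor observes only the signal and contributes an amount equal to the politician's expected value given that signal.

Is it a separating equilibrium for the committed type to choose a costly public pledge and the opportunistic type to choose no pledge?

No

If types separate, pledge earns payment 496 and no pledge earns 144.
Committed: pledge gives 496 − 160 = 336; no pledge gives 144 − 86 = 58. No deviation. ✓
Opportunistic: no pledge gives 144 − 83 = 61; pledge gives 496 − 260 = 236. Would deviate. ✗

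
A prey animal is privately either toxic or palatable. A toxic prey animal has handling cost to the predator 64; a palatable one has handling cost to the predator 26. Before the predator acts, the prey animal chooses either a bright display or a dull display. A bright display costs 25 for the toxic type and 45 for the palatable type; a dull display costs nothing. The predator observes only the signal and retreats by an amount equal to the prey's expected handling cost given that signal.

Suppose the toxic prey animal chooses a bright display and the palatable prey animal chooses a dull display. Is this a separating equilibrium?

Yes

If types separate, bright display earns payment 64 and dull display earns 26.
Toxic: bright display gives 64 − 25 = 39; dull display gives 26 − 0 = 26. No deviation. ✓
Palatable: dull display gives 26 − 0 = 26; bright display gives 64 − 45 = 19. No deviation. ✓
Neither type gains from mimicking the other.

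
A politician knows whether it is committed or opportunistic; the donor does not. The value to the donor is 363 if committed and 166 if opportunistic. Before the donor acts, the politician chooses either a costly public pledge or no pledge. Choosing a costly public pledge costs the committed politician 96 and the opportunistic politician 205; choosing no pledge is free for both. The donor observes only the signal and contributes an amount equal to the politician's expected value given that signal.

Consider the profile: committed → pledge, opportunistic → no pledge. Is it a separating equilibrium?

Yes

If types separate, pledge earns payment 363 and no pledge earns 166.
Committed: pledge gives 363 − 96 = 267; no pledge gives 166 − 0 = 166. No deviation. ✓
Opportunistic: no pledge gives 166 − 0 = 166; pledge gives 363 − 205 = 158. No deviation. ✓
Both incentive constraints hold.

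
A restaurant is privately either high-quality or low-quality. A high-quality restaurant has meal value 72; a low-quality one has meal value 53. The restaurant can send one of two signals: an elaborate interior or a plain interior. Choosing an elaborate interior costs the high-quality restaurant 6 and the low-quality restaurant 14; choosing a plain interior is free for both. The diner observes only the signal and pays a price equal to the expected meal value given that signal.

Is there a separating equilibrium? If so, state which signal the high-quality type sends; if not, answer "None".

Try high-quality → elaborate interior, low-quality → plain interior:
  Under separation the diner infers type exactly: elaborate interior → high-quality (pays 72), plain interior → low-quality (pays 53).
  High-quality: elaborate interior gives 72 − 6 = 66; plain interior gives 53 − 0 = 53. No deviation. ✓
  Low-quality: plain interior gives 53 − 0 = 53; elaborate interior gives 72 − 14 = 58. Would deviate. ✗
Try high-quality → plain interior, low-quality → elaborate interior:
  Under separation the diner infers type exactly: plain interior → high-quality (pays 72), elaborate interior → low-quality (pays 53).
  High-quality: plain interior gives 72 − 0 = 72; elaborate interior gives 53 − 6 = 47. No deviation. ✓
  Low-quality: elaborate interior gives 53 − 14 = 39; plain interior gives 72 − 0 = 72. Would deviate. ✗
Neither assignment is incentive-compatible.

None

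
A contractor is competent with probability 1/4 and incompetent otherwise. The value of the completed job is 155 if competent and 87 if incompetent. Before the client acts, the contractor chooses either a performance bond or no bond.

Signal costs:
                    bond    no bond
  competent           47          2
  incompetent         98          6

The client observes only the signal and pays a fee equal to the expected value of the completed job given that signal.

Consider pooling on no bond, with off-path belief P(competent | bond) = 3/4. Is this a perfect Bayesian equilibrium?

Yes

At the pooled signal (no bond) the client holds the prior 1/4 and pays 1/4·155 + 3/4·87 = 104. Off-path (bond) belief 3/4 gives 3/4·155 + 1/4·87 = 138.
Competent: no bond gives 104 − 2 = 102; bond gives 138 − 47 = 91. Stays. ✓
Incompetent: no bond gives 104 − 6 = 98; bond gives 138 − 98 = 40. Stays. ✓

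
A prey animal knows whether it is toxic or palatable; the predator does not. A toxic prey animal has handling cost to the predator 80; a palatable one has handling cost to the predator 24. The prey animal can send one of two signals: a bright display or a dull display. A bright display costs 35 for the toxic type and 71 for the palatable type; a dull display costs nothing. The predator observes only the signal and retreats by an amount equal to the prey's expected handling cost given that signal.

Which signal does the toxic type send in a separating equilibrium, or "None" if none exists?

Try toxic → bright display, palatable → dull display:
  Under separation the predator infers type exactly: bright display → toxic (pays 80), dull display → palatable (pays 24).
  Toxic: bright display gives 80 − 35 = 45; dull display gives 24 − 0 = 24. No deviation. ✓
  Palatable: dull display gives 24 − 0 = 24; bright display gives 80 − 71 = 9. No deviation. ✓
Both hold — the toxic type sends bright display.

bright display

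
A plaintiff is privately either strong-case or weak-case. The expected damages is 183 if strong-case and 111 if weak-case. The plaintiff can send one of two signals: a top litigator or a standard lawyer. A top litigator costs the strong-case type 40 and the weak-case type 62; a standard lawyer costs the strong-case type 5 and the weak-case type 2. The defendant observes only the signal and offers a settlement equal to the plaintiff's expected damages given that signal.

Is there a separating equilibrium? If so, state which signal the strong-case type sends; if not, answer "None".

Try strong-case → top litigator, weak-case → standard lawyer:
  Under separation the defendant infers type exactly: top litigator → strong-case (pays 183), standard lawyer → weak-case (pays 111).
  Strong-case: top litigator gives 183 − 40 = 143; standard lawyer gives 111 − 5 = 106. No deviation. ✓
  Weak-case: standard lawyer gives 111 − 2 = 109; top litigator gives 183 − 62 = 121. Would deviate. ✗
Try strong-case → standard lawyer, weak-case → top litigator:
  Under separation the defendant infers type exactly: standard lawyer → strong-case (pays 183), top litigator → weak-case (pays 111).
  Strong-case: standard lawyer gives 183 − 5 = 178; top litigator gives 111 − 40 = 71. No deviation. ✓
  Weak-case: top litigator gives 111 − 62 = 49; standard lawyer gives 183 − 2 = 181. Would deviate. ✗
Neither assignment is incentive-compatible.

None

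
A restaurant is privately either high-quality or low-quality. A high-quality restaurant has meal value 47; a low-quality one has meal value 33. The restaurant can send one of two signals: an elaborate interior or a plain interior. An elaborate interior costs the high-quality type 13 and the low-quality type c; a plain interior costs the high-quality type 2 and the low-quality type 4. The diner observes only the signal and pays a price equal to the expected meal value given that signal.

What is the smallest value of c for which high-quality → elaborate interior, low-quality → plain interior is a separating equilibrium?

18

Under separation: elaborate interior → high-quality (pays 47); plain interior → low-quality (pays 33).
High-quality: 47 − 13 = 34 ≥ 33 − 2 = 31. Holds regardless of c. ✓
Low-quality: 33 − 4 ≥ 47 − c, so c ≥ 47 − 29 = 18.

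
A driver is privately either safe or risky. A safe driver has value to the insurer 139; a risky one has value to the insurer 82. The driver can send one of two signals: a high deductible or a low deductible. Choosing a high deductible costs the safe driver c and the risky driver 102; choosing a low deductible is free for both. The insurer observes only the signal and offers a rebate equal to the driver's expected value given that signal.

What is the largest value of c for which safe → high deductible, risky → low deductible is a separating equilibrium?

Under separation: high deductible → safe (pays 139); low deductible → risky (pays 82).
Risky: 82 − 0 = 82 ≥ 139 − 102 = 37. Holds regardless of c. ✓
Safe: 139 − c ≥ 82 − 0, so c ≤ 139 − 82 = 57.

57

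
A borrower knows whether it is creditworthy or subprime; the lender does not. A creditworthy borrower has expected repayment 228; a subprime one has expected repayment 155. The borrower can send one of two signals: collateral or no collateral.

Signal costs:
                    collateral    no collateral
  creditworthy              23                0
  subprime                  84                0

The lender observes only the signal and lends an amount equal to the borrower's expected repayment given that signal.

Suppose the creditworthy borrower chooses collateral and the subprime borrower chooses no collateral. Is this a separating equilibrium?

Yes

If types separate, collateral earns payment 228 and no collateral earns 155.
Creditworthy: collateral gives 228 − 23 = 205; no collateral gives 155 − 0 = 155. No deviation. ✓
Subprime: no collateral gives 155 − 0 = 155; collateral gives 228 − 84 = 144. No deviation. ✓
Neither type gains from mimicking the other.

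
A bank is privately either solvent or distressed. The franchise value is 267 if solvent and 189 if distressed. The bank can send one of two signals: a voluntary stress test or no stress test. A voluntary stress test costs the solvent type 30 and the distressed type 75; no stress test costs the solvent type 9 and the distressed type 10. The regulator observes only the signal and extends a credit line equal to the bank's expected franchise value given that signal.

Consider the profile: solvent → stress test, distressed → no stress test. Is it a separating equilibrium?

No

Under separation the regulator infers type exactly: stress test → solvent (pays 267), no stress test → distressed (pays 189).
Solvent: stress test gives 267 − 30 = 237; no stress test gives 189 − 9 = 180. No deviation. ✓
Distressed: no stress test gives 189 − 10 = 179; stress test gives 267 − 75 = 192. Would deviate. ✗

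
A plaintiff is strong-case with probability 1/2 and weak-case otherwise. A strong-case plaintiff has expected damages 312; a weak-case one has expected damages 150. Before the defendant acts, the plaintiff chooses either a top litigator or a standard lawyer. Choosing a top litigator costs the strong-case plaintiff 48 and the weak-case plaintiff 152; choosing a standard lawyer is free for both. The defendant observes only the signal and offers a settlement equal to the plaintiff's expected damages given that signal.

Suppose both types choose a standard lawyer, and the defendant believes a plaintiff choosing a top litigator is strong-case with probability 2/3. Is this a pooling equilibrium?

Yes

At the pooled signal (standard lawyer) the defendant holds the prior 1/2 and pays 1/2·312 + 1/2·150 = 231. Off-path (top litigator) belief 2/3 gives 2/3·312 + 1/3·150 = 258.
Strong-case: standard lawyer gives 231 − 0 = 231; top litigator gives 258 − 48 = 210. Stays. ✓
Weak-case: standard lawyer gives 231 − 0 = 231; top litigator gives 258 − 152 = 106. Stays. ✓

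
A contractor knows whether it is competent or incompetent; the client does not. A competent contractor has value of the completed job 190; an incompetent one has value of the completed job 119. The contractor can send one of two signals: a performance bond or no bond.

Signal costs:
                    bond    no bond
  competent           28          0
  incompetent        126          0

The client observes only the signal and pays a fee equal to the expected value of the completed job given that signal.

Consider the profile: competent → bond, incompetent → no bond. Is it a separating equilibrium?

If types separate, bond earns payment 190 and no bond earns 119.
Competent: bond gives 190 − 28 = 162; no bond gives 119 − 0 = 119. No deviation. ✓
Incompetent: no bond gives 119 − 0 = 119; bond gives 190 − 126 = 64. No deviation. ✓
Both incentive constraints hold.

Yes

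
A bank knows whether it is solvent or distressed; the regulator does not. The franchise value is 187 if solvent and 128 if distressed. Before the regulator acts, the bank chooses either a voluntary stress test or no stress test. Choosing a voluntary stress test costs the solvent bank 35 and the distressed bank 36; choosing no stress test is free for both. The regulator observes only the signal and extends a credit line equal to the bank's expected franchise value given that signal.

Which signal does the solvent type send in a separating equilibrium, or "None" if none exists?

Try solvent → stress test, distressed → no stress test:
  Under separation the regulator infers type exactly: stress test → solvent (pays 187), no stress test → distressed (pays 128).
  Solvent: stress test gives 187 − 35 = 152; no stress test gives 128 − 0 = 128. No deviation. ✓
  Distressed: no stress test gives 128 − 0 = 128; stress test gives 187 − 36 = 151. Would deviate. ✗
Try solvent → no stress test, distressed → stress test:
  Under separation the regulator infers type exactly: no stress test → solvent (pays 187), stress test → distressed (pays 128).
  Solvent: no stress test gives 187 − 0 = 187; stress test gives 128 − 35 = 93. No deviation. ✓
  Distressed: stress test gives 128 − 36 = 92; no stress test gives 187 − 0 = 187. Would deviate. ✗
Neither assignment is incentive-compatible.

None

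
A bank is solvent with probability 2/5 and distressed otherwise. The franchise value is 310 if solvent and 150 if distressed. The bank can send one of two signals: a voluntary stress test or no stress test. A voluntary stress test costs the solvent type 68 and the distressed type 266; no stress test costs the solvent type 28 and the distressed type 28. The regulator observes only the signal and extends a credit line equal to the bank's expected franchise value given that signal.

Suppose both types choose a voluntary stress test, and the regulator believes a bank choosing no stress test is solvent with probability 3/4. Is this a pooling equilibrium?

On the equilibrium path (stress test) the regulator holds the prior 2/5 and pays 2/5·310 + 3/5·150 = 214. Off-path (no stress test) belief 3/4 gives 3/4·310 + 1/4·150 = 270.
Solvent: stress test gives 214 − 68 = 146; no stress test gives 270 − 28 = 242. Deviates. ✗
Distressed: stress test gives 214 − 266 = -52; no stress test gives 270 − 28 = 242. Deviates. ✗

No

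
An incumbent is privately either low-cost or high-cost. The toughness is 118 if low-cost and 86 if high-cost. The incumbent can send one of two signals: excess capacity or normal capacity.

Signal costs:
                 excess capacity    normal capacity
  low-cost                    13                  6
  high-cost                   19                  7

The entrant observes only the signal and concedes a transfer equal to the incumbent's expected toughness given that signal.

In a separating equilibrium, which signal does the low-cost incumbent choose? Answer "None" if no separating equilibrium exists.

None

Try low-cost → excess capacity, high-cost → normal capacity:
  If types separate, excess capacity earns payment 118 and normal capacity earns 86.
  Low-cost: excess capacity gives 118 − 13 = 105; normal capacity gives 86 − 6 = 80. No deviation. ✓
  High-cost: normal capacity gives 86 − 7 = 79; excess capacity gives 118 − 19 = 99. Would deviate. ✗
Try low-cost → normal capacity, high-cost → excess capacity:
  If types separate, normal capacity earns payment 118 and excess capacity earns 86.
  Low-cost: normal capacity gives 118 − 6 = 112; excess capacity gives 86 − 13 = 73. No deviation. ✓
  High-cost: excess capacity gives 86 − 19 = 67; normal capacity gives 118 − 7 = 111. Would deviate. ✗
Neither assignment is incentive-compatible.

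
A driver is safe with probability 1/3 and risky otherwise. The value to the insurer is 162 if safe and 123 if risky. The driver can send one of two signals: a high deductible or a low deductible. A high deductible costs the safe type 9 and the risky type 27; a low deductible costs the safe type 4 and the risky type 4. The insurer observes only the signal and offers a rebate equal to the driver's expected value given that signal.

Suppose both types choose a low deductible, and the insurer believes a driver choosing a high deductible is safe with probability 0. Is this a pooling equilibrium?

At the pooled signal (low deductible) the insurer holds the prior 1/3 and pays 1/3·162 + 2/3·123 = 136. Off-path (high deductible) belief 0 gives 0·162 + 1·123 = 123.
Safe: low deductible gives 136 − 4 = 132; high deductible gives 123 − 9 = 114. Stays. ✓
Risky: low deductible gives 136 − 4 = 132; high deductible gives 123 − 27 = 96. Stays. ✓

Yes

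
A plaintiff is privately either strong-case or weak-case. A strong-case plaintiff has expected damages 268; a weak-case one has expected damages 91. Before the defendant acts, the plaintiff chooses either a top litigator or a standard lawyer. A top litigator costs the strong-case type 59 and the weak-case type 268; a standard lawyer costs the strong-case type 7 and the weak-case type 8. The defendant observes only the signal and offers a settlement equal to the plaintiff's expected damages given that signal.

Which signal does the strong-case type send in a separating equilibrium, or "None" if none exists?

top litigator

Try strong-case → top litigator, weak-case → standard lawyer:
  If types separate, top litigator earns payment 268 and standard lawyer earns 91.
  Strong-case: top litigator gives 268 − 59 = 209; standard lawyer gives 91 − 7 = 84. No deviation. ✓
  Weak-case: standard lawyer gives 91 − 8 = 83; top litigator gives 268 − 268 = 0. No deviation. ✓
Both hold — the strong-case type sends top litigator.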